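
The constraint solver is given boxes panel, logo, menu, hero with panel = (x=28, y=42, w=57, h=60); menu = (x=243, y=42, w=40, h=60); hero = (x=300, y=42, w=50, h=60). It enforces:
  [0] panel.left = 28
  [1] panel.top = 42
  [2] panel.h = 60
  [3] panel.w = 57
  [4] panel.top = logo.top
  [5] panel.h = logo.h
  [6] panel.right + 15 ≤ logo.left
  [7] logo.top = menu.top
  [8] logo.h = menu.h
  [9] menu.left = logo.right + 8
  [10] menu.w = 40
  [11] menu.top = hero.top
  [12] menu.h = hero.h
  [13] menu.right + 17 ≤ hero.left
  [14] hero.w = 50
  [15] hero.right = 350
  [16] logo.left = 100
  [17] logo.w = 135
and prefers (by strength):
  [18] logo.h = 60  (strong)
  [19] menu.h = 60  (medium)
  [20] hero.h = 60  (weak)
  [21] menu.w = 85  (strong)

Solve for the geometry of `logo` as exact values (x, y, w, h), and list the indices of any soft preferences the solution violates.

1. logo.y = 42  [panel.top = logo.top]
2. logo.h = 60  [panel.h = logo.h]
3. logo.x = 100  [logo.left = 100]
4. logo.w = 135  [logo.w = 135]

logo = (x=100, y=42, w=135, h=60)
violated soft preferences: 21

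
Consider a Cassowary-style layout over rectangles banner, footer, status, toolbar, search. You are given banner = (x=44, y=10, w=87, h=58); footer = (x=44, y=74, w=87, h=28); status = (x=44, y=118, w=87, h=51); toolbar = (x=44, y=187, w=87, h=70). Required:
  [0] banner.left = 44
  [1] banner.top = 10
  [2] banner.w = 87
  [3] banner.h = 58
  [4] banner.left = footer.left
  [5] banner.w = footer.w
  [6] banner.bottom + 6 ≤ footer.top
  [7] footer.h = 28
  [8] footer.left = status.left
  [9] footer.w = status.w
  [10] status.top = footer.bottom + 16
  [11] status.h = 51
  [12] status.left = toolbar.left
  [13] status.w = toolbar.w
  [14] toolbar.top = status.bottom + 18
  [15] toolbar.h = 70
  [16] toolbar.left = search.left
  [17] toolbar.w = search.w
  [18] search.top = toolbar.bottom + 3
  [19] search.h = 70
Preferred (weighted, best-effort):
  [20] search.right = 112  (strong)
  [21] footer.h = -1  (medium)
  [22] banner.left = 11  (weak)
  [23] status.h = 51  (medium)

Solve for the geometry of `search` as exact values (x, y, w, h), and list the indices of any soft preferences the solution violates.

1. search.x = 44  [toolbar.left = search.left]
2. search.w = 87  [toolbar.w = search.w]
3. search.y = 260  [search.top = toolbar.bottom + 3]
4. search.h = 70  [search.h = 70]

search = (x=44, y=260, w=87, h=70)
violated soft preferences: 20, 21, 22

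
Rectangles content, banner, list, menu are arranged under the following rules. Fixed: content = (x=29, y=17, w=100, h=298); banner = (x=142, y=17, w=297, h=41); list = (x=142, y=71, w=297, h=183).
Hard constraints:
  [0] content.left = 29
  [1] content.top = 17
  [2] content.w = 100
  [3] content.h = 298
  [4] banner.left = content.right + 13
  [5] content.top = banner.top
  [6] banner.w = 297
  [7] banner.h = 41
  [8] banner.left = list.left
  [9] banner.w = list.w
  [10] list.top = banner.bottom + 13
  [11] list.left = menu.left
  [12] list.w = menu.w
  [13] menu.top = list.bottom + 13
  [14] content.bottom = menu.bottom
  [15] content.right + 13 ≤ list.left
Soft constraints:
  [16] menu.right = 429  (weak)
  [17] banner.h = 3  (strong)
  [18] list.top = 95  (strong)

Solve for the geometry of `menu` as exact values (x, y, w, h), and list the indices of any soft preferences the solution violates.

1. menu.x = 142  [list.left = menu.left]
2. menu.w = 297  [list.w = menu.w]
3. menu.y = 267  [menu.top = list.bottom + 13]
4. menu.h = 48  [content.bottom = menu.bottom]

menu = (x=142, y=267, w=297, h=48)
violated soft preferences: 16, 17, 18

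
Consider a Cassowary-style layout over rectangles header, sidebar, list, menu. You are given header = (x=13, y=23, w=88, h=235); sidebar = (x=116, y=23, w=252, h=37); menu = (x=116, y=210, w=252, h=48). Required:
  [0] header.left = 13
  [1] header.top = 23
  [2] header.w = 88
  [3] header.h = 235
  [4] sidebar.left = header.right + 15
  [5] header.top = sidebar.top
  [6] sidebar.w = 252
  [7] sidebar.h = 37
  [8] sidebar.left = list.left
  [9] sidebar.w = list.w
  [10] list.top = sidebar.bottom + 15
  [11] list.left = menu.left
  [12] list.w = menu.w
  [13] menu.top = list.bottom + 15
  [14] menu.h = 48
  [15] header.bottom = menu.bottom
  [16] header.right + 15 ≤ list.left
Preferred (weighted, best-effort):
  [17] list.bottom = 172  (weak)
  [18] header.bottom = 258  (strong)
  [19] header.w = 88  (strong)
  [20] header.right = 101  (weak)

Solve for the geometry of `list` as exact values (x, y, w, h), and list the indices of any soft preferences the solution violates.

list = (x=116, y=75, w=252, h=120)
violated soft preferences: 17

1. list.x = 116  [sidebar.left = list.left]
2. list.w = 252  [sidebar.w = list.w]
3. list.y = 75  [list.top = sidebar.bottom + 15]
4. list.h = 120  [menu.top = list.bottom + 15]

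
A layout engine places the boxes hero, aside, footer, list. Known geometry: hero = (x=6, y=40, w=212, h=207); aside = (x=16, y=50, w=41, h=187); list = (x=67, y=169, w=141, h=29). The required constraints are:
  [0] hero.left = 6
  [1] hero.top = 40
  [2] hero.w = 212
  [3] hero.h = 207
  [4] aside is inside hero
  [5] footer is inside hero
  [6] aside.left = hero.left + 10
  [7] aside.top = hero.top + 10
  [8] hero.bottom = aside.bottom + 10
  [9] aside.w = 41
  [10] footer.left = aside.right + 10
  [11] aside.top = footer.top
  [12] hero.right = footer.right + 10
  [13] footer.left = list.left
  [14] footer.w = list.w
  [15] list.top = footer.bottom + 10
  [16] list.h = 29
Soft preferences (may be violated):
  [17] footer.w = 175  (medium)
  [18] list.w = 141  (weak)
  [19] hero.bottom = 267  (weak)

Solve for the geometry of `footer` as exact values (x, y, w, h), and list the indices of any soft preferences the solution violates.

footer = (x=67, y=50, w=141, h=109)
violated soft preferences: 17, 19

1. footer.x = 67  [footer.left = aside.right + 10]
2. footer.y = 50  [aside.top = footer.top]
3. footer.w = 141  [hero.right = footer.right + 10]
4. footer.h = 109  [list.top = footer.bottom + 10]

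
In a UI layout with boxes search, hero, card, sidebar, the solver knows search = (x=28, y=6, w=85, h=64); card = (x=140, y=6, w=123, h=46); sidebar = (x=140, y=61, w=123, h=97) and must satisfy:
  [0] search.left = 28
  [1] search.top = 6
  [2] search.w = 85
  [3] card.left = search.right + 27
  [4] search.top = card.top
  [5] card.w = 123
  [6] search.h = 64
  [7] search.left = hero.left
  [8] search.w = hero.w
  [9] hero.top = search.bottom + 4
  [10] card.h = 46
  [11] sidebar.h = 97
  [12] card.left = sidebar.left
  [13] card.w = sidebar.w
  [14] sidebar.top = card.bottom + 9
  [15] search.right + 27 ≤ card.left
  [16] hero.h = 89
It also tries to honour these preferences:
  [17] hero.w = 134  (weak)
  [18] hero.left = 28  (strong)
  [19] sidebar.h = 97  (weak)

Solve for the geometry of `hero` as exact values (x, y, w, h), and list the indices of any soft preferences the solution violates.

1. hero.x = 28  [search.left = hero.left]
2. hero.w = 85  [search.w = hero.w]
3. hero.y = 74  [hero.top = search.bottom + 4]
4. hero.h = 89  [hero.h = 89]

hero = (x=28, y=74, w=85, h=89)
violated soft preferences: 17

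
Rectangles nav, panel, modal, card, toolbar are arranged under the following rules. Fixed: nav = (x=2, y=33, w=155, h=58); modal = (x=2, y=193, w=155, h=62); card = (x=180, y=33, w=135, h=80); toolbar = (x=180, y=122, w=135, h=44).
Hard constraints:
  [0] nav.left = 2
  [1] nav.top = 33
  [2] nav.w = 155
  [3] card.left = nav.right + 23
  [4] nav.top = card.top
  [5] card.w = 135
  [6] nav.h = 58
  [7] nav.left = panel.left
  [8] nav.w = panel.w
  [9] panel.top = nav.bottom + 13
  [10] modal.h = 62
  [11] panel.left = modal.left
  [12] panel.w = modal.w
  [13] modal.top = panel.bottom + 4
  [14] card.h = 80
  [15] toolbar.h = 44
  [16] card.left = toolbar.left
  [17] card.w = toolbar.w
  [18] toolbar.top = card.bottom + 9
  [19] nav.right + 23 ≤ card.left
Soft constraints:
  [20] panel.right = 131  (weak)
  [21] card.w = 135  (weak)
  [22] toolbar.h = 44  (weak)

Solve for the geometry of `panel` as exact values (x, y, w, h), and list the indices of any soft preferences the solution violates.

panel = (x=2, y=104, w=155, h=85)
violated soft preferences: 20

1. panel.x = 2  [nav.left = panel.left]
2. panel.w = 155  [nav.w = panel.w]
3. panel.y = 104  [panel.top = nav.bottom + 13]
4. panel.h = 85  [modal.top = panel.bottom + 4]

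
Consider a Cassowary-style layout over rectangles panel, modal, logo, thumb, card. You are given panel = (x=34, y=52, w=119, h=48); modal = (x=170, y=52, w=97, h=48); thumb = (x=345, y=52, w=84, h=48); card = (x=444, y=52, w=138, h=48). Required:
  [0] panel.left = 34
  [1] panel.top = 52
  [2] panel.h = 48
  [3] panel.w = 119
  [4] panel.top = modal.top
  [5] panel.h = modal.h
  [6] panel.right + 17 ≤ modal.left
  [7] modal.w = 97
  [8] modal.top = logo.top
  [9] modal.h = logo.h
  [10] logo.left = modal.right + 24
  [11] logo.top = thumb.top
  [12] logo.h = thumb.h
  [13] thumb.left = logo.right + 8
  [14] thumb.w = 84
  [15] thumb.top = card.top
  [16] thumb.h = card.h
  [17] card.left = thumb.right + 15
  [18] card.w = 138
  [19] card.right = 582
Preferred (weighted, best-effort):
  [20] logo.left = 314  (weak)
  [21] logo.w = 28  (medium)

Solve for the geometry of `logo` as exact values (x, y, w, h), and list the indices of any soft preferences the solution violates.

1. logo.y = 52  [modal.top = logo.top]
2. logo.h = 48  [modal.h = logo.h]
3. logo.x = 291  [logo.left = modal.right + 24]
4. logo.w = 46  [thumb.left = logo.right + 8]

logo = (x=291, y=52, w=46, h=48)
violated soft preferences: 20, 21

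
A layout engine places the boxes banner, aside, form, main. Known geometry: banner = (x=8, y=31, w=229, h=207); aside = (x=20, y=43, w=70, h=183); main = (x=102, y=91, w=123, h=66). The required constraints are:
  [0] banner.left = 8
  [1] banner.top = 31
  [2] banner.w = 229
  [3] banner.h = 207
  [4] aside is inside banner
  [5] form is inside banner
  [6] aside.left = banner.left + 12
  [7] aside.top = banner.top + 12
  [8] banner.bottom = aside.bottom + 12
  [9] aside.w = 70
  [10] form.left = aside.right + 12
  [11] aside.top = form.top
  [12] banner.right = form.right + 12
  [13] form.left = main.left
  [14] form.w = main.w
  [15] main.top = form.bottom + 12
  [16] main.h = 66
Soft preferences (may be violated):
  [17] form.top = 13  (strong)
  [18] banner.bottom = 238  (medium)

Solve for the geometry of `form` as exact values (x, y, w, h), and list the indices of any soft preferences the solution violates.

1. form.x = 102  [form.left = aside.right + 12]
2. form.y = 43  [aside.top = form.top]
3. form.w = 123  [banner.right = form.right + 12]
4. form.h = 36  [main.top = form.bottom + 12]

form = (x=102, y=43, w=123, h=36)
violated soft preferences: 17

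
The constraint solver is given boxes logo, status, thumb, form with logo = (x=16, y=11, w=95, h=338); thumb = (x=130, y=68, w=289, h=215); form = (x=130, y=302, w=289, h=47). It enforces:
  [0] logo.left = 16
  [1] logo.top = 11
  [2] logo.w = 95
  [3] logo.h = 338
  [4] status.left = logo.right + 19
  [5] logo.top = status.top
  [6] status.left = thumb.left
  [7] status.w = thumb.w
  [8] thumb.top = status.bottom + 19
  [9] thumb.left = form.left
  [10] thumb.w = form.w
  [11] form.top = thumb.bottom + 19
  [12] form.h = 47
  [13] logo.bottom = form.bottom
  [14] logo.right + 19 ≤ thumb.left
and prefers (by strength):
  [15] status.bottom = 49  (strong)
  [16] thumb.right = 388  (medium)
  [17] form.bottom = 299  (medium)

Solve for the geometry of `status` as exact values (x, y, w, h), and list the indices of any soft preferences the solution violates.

1. status.x = 130  [status.left = logo.right + 19]
2. status.y = 11  [logo.top = status.top]
3. status.w = 289  [status.w = thumb.w]
4. status.h = 38  [thumb.top = status.bottom + 19]

status = (x=130, y=11, w=289, h=38)
violated soft preferences: 16, 17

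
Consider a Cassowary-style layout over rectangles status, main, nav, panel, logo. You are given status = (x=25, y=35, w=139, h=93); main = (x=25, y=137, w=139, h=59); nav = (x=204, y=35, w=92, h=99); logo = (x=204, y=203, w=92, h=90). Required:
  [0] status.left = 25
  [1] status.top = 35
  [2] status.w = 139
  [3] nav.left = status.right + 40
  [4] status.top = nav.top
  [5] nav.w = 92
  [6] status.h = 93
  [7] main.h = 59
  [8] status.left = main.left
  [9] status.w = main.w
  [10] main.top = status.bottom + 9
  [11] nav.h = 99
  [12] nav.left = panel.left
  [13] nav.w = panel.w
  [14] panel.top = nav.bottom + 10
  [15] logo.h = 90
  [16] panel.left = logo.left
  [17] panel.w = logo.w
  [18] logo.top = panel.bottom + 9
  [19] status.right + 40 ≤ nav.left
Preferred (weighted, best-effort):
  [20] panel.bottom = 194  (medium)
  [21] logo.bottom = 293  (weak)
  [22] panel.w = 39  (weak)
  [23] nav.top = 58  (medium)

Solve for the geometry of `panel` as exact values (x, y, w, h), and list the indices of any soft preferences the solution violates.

1. panel.x = 204  [nav.left = panel.left]
2. panel.w = 92  [nav.w = panel.w]
3. panel.y = 144  [panel.top = nav.bottom + 10]
4. panel.h = 50  [logo.top = panel.bottom + 9]

panel = (x=204, y=144, w=92, h=50)
violated soft preferences: 22, 23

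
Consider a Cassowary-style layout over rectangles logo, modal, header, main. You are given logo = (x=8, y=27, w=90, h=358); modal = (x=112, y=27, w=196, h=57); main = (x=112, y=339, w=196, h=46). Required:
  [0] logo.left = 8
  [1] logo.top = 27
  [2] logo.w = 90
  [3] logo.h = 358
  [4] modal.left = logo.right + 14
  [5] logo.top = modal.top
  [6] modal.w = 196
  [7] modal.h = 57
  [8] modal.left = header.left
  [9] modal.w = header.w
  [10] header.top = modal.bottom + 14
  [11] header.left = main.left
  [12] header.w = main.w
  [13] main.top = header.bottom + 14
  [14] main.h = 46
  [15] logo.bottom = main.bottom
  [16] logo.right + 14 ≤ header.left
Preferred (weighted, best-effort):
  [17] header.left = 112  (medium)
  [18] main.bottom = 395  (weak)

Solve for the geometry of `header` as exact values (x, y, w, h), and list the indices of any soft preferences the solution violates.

header = (x=112, y=98, w=196, h=227)
violated soft preferences: 18

1. header.x = 112  [modal.left = header.left]
2. header.w = 196  [modal.w = header.w]
3. header.y = 98  [header.top = modal.bottom + 14]
4. header.h = 227  [main.top = header.bottom + 14]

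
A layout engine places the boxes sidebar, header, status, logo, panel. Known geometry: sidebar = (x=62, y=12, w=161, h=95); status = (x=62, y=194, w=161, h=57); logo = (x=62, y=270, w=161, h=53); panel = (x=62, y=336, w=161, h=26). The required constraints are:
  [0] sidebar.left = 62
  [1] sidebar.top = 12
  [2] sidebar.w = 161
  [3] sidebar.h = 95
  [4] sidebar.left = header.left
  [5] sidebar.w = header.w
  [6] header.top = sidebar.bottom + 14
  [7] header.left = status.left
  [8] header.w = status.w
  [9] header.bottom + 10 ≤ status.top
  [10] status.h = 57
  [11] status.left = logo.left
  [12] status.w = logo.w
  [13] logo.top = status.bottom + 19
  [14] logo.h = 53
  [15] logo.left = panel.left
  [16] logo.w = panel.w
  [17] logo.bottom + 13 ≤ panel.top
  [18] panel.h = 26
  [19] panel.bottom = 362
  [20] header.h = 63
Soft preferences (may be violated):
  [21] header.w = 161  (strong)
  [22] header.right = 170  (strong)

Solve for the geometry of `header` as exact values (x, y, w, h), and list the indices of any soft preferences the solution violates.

1. header.x = 62  [sidebar.left = header.left]
2. header.w = 161  [sidebar.w = header.w]
3. header.y = 121  [header.top = sidebar.bottom + 14]
4. header.h = 63  [header.h = 63]

header = (x=62, y=121, w=161, h=63)
violated soft preferences: 22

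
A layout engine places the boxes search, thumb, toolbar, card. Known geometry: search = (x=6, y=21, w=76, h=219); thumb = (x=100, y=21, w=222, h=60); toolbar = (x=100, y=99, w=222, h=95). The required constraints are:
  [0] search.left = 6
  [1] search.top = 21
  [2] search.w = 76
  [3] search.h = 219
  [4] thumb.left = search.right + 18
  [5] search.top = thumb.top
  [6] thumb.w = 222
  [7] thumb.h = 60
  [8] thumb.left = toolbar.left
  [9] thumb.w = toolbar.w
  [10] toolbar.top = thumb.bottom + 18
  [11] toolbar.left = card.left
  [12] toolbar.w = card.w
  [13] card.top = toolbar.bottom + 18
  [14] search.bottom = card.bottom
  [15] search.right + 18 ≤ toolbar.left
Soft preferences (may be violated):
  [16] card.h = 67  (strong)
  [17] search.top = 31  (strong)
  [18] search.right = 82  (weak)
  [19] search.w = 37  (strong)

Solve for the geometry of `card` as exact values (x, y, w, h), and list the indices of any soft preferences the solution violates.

card = (x=100, y=212, w=222, h=28)
violated soft preferences: 16, 17, 19

1. card.x = 100  [toolbar.left = card.left]
2. card.w = 222  [toolbar.w = card.w]
3. card.y = 212  [card.top = toolbar.bottom + 18]
4. card.h = 28  [search.bottom = card.bottom]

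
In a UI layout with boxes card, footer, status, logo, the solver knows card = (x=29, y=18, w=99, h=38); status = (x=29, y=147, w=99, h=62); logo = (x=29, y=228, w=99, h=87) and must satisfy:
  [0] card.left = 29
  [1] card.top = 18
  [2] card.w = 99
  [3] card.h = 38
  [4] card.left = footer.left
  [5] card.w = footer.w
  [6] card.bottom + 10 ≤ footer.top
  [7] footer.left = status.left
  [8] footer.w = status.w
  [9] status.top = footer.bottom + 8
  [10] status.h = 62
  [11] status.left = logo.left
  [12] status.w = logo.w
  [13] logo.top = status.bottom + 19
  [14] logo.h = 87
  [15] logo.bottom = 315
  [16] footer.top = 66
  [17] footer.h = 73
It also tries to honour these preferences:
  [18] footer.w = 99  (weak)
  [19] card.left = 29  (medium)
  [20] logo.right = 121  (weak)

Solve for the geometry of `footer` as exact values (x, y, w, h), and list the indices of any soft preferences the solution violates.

1. footer.x = 29  [card.left = footer.left]
2. footer.w = 99  [card.w = footer.w]
3. footer.y = 66  [footer.top = 66]
4. footer.h = 73  [footer.h = 73]

footer = (x=29, y=66, w=99, h=73)
violated soft preferences: 20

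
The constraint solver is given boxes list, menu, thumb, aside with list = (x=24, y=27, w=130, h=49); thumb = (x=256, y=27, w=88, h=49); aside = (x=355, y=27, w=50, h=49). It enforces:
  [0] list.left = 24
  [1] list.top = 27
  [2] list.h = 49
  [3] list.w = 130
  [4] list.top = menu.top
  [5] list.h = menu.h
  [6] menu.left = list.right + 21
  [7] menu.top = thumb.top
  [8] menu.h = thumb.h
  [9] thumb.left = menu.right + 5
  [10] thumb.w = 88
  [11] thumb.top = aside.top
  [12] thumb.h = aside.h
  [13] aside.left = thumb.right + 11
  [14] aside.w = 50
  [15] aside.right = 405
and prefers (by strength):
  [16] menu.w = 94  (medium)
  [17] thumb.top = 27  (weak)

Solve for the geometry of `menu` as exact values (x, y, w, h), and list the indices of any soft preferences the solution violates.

menu = (x=175, y=27, w=76, h=49)
violated soft preferences: 16

1. menu.y = 27  [list.top = menu.top]
2. menu.h = 49  [list.h = menu.h]
3. menu.x = 175  [menu.left = list.right + 21]
4. menu.w = 76  [thumb.left = menu.right + 5]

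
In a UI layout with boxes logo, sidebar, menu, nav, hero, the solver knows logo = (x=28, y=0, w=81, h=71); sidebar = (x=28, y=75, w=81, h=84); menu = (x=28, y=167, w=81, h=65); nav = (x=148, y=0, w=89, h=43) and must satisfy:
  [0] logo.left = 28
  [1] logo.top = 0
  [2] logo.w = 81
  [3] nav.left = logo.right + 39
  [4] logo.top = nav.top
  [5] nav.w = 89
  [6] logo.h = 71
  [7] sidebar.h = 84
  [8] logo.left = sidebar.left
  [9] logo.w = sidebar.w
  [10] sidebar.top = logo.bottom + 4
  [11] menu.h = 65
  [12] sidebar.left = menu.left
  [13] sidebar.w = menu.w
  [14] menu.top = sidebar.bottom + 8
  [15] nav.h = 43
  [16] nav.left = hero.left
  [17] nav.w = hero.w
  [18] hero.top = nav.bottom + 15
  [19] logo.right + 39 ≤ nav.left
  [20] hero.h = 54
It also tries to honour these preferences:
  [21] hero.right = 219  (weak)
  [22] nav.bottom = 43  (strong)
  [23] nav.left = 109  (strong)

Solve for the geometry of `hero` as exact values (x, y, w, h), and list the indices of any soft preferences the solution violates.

1. hero.x = 148  [nav.left = hero.left]
2. hero.w = 89  [nav.w = hero.w]
3. hero.y = 58  [hero.top = nav.bottom + 15]
4. hero.h = 54  [hero.h = 54]

hero = (x=148, y=58, w=89, h=54)
violated soft preferences: 21, 23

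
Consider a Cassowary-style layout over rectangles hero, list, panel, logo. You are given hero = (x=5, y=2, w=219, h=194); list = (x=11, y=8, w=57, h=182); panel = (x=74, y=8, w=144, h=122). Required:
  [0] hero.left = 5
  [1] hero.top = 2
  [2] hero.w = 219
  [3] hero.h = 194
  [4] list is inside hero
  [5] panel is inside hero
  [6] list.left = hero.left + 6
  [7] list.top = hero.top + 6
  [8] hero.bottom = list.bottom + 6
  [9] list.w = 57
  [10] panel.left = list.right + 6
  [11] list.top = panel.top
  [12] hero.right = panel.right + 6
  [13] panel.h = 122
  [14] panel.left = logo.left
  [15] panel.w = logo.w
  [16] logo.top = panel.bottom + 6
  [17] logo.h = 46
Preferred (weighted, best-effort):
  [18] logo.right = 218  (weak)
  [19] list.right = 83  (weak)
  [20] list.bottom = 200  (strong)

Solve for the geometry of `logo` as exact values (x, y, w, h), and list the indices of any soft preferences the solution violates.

logo = (x=74, y=136, w=144, h=46)
violated soft preferences: 19, 20

1. logo.x = 74  [panel.left = logo.left]
2. logo.w = 144  [panel.w = logo.w]
3. logo.y = 136  [logo.top = panel.bottom + 6]
4. logo.h = 46  [logo.h = 46]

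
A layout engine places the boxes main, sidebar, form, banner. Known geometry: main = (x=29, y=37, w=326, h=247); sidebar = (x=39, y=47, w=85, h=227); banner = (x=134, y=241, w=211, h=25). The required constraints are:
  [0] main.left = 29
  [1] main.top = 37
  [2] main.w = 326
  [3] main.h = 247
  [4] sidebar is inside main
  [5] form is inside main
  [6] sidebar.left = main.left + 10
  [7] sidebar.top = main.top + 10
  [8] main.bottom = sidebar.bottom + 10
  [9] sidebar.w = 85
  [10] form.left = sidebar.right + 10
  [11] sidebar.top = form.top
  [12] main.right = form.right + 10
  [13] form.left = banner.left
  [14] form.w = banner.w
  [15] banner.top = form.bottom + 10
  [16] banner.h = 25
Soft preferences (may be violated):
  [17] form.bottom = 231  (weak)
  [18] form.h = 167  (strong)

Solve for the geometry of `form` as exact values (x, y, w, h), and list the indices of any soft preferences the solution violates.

1. form.x = 134  [form.left = sidebar.right + 10]
2. form.y = 47  [sidebar.top = form.top]
3. form.w = 211  [main.right = form.right + 10]
4. form.h = 184  [banner.top = form.bottom + 10]

form = (x=134, y=47, w=211, h=184)
violated soft preferences: 18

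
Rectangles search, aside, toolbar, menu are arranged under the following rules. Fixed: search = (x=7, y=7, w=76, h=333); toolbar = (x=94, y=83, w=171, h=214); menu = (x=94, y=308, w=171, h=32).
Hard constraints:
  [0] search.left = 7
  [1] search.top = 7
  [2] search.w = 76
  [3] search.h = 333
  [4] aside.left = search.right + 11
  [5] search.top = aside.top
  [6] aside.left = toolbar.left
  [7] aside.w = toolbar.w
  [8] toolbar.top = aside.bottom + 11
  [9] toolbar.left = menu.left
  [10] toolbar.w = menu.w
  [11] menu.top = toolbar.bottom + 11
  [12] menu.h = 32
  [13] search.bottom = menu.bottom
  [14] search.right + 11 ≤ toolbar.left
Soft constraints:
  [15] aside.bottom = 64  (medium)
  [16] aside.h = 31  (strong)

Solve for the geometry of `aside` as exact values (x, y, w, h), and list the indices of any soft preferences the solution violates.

aside = (x=94, y=7, w=171, h=65)
violated soft preferences: 15, 16

1. aside.x = 94  [aside.left = search.right + 11]
2. aside.y = 7  [search.top = aside.top]
3. aside.w = 171  [aside.w = toolbar.w]
4. aside.h = 65  [toolbar.top = aside.bottom + 11]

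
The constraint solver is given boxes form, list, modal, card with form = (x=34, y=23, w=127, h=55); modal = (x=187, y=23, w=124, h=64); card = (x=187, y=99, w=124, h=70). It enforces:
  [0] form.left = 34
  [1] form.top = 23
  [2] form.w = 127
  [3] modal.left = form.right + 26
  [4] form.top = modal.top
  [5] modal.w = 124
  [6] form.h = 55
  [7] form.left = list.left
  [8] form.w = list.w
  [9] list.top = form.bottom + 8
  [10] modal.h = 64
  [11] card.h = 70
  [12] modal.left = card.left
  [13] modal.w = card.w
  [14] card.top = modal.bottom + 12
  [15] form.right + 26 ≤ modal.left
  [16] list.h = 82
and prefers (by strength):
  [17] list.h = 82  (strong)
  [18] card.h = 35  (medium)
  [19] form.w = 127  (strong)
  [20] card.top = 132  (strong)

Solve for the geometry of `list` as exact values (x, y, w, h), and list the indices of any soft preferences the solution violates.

1. list.x = 34  [form.left = list.left]
2. list.w = 127  [form.w = list.w]
3. list.y = 86  [list.top = form.bottom + 8]
4. list.h = 82  [list.h = 82]

list = (x=34, y=86, w=127, h=82)
violated soft preferences: 18, 20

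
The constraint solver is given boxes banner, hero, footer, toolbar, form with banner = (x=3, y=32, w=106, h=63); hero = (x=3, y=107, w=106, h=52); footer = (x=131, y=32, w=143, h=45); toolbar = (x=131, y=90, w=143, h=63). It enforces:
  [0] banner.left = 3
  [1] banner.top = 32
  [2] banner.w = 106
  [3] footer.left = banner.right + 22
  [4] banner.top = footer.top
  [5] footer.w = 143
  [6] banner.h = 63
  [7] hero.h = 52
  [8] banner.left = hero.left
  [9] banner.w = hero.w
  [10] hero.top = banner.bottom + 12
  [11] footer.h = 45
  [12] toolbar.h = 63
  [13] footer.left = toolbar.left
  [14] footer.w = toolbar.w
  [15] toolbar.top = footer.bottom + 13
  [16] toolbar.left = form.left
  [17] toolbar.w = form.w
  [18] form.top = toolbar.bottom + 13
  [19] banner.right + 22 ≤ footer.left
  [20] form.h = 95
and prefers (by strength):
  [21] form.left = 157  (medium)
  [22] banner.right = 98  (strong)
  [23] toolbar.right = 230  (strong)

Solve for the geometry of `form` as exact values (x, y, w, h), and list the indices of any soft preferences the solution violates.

1. form.x = 131  [toolbar.left = form.left]
2. form.w = 143  [toolbar.w = form.w]
3. form.y = 166  [form.top = toolbar.bottom + 13]
4. form.h = 95  [form.h = 95]

form = (x=131, y=166, w=143, h=95)
violated soft preferences: 21, 22, 23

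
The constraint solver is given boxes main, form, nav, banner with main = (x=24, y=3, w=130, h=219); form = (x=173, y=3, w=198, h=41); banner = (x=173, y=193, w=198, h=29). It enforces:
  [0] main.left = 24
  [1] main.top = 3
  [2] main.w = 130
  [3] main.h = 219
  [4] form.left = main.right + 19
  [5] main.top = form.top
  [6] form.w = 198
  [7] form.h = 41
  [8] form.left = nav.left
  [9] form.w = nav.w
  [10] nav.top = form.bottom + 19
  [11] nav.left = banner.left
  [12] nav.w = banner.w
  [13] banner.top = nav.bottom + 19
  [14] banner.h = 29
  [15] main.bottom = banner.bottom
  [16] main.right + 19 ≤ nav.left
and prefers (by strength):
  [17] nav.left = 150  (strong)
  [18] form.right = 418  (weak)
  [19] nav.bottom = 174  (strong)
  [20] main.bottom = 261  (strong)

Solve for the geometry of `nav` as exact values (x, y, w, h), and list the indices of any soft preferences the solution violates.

1. nav.x = 173  [form.left = nav.left]
2. nav.w = 198  [form.w = nav.w]
3. nav.y = 63  [nav.top = form.bottom + 19]
4. nav.h = 111  [banner.top = nav.bottom + 19]

nav = (x=173, y=63, w=198, h=111)
violated soft preferences: 17, 18, 20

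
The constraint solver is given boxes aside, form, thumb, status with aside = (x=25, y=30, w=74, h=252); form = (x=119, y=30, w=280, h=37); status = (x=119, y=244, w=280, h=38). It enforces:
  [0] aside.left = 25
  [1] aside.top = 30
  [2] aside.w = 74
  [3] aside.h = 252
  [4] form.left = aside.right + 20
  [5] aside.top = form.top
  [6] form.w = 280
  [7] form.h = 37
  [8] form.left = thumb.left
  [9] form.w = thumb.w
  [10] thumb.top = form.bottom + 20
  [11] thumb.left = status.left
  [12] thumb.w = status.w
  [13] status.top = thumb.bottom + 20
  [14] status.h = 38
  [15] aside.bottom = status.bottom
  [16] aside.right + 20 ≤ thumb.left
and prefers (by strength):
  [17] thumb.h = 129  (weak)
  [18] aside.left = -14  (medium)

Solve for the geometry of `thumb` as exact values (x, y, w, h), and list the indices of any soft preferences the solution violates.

1. thumb.x = 119  [form.left = thumb.left]
2. thumb.w = 280  [form.w = thumb.w]
3. thumb.y = 87  [thumb.top = form.bottom + 20]
4. thumb.h = 137  [status.top = thumb.bottom + 20]

thumb = (x=119, y=87, w=280, h=137)
violated soft preferences: 17, 18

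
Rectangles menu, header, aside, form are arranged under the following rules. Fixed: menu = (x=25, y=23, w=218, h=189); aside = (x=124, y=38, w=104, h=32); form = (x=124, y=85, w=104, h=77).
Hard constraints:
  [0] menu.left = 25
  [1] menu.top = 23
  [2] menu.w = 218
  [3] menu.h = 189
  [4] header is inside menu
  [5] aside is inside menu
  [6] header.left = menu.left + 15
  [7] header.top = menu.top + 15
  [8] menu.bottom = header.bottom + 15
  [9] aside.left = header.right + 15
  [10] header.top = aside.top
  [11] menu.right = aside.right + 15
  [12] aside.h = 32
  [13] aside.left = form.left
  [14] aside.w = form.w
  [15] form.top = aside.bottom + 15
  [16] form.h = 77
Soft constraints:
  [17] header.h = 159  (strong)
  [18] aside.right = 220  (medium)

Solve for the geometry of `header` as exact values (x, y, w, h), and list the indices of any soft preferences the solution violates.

header = (x=40, y=38, w=69, h=159)
violated soft preferences: 18

1. header.x = 40  [header.left = menu.left + 15]
2. header.y = 38  [header.top = menu.top + 15]
3. header.h = 159  [menu.bottom = header.bottom + 15]
4. header.w = 69  [aside.left = header.right + 15]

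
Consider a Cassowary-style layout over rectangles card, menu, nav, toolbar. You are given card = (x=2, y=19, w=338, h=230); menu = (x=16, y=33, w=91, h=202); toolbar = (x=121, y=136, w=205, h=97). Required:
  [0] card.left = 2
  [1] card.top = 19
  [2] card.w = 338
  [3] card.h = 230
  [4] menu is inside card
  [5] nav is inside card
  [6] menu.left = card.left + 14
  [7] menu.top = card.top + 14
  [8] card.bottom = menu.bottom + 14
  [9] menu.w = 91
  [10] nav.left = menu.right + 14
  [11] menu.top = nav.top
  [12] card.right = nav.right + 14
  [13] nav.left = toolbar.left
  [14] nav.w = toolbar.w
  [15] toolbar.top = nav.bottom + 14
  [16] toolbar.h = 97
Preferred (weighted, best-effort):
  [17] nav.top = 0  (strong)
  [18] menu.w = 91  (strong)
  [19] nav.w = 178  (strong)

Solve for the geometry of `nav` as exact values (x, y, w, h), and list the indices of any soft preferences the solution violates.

nav = (x=121, y=33, w=205, h=89)
violated soft preferences: 17, 19

1. nav.x = 121  [nav.left = menu.right + 14]
2. nav.y = 33  [menu.top = nav.top]
3. nav.w = 205  [card.right = nav.right + 14]
4. nav.h = 89  [toolbar.top = nav.bottom + 14]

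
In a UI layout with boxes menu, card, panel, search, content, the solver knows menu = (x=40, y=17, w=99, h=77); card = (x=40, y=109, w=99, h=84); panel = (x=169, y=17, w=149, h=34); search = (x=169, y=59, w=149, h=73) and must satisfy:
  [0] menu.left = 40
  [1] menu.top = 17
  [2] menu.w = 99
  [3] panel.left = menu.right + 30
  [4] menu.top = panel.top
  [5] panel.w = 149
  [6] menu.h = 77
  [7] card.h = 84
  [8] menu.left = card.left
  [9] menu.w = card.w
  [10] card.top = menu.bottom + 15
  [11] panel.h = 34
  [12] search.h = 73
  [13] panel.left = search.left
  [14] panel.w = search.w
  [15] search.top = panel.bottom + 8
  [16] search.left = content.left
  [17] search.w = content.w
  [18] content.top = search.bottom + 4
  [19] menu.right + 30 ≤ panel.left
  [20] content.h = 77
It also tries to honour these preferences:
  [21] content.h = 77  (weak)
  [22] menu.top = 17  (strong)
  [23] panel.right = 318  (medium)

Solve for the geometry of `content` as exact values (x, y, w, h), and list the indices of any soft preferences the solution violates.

content = (x=169, y=136, w=149, h=77)
violated soft preferences: none

1. content.x = 169  [search.left = content.left]
2. content.w = 149  [search.w = content.w]
3. content.y = 136  [content.top = search.bottom + 4]
4. content.h = 77  [content.h = 77]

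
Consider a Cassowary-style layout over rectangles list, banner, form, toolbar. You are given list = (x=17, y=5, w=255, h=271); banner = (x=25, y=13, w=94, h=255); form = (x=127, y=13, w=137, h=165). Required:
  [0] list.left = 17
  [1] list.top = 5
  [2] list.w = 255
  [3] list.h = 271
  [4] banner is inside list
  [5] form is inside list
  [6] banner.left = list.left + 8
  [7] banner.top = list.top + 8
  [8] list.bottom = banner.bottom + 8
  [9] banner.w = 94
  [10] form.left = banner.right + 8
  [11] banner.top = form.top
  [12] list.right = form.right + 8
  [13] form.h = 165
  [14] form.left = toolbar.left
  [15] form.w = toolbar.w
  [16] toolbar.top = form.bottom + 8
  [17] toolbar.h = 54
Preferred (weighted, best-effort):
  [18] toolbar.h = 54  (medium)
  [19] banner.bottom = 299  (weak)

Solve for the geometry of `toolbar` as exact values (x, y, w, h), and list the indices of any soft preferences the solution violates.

1. toolbar.x = 127  [form.left = toolbar.left]
2. toolbar.w = 137  [form.w = toolbar.w]
3. toolbar.y = 186  [toolbar.top = form.bottom + 8]
4. toolbar.h = 54  [toolbar.h = 54]

toolbar = (x=127, y=186, w=137, h=54)
violated soft preferences: 19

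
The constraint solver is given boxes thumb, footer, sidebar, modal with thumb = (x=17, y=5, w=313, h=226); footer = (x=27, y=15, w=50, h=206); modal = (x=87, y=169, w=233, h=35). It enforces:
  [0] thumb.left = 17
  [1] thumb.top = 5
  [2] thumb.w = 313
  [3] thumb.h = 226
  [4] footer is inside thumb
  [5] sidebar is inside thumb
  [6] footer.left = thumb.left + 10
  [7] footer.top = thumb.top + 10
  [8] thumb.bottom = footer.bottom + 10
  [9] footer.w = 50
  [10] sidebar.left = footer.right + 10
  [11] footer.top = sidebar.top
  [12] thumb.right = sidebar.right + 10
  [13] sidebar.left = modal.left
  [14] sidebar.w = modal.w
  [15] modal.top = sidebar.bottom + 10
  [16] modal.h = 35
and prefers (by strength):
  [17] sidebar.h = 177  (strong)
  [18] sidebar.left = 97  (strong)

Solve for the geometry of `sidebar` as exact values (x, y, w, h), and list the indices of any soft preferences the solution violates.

sidebar = (x=87, y=15, w=233, h=144)
violated soft preferences: 17, 18

1. sidebar.x = 87  [sidebar.left = footer.right + 10]
2. sidebar.y = 15  [footer.top = sidebar.top]
3. sidebar.w = 233  [thumb.right = sidebar.right + 10]
4. sidebar.h = 144  [modal.top = sidebar.bottom + 10]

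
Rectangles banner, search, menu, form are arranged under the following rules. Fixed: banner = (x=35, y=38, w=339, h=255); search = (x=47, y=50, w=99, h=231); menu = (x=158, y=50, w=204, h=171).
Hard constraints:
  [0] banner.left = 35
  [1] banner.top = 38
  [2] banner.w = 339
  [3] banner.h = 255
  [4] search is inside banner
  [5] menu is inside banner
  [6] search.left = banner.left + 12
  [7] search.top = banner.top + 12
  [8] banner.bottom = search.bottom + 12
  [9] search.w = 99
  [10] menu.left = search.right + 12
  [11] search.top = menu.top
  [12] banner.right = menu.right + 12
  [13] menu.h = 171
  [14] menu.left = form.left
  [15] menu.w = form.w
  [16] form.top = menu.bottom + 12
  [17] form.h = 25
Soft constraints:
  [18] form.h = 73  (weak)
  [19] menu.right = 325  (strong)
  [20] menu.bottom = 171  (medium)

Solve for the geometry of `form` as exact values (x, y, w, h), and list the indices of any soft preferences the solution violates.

1. form.x = 158  [menu.left = form.left]
2. form.w = 204  [menu.w = form.w]
3. form.y = 233  [form.top = menu.bottom + 12]
4. form.h = 25  [form.h = 25]

form = (x=158, y=233, w=204, h=25)
violated soft preferences: 18, 19, 20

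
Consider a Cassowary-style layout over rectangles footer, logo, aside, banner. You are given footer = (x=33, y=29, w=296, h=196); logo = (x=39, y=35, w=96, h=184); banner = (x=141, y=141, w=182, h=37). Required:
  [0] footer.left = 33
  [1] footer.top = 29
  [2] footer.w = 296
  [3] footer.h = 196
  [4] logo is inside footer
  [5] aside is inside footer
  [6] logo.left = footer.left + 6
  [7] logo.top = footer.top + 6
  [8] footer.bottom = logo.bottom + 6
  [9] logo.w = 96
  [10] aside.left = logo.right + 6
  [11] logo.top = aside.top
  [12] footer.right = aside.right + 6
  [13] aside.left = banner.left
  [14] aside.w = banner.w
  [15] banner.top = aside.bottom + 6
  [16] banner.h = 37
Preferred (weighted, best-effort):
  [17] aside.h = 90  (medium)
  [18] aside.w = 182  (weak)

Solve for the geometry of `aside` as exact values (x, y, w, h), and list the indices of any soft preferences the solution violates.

aside = (x=141, y=35, w=182, h=100)
violated soft preferences: 17

1. aside.x = 141  [aside.left = logo.right + 6]
2. aside.y = 35  [logo.top = aside.top]
3. aside.w = 182  [footer.right = aside.right + 6]
4. aside.h = 100  [banner.top = aside.bottom + 6]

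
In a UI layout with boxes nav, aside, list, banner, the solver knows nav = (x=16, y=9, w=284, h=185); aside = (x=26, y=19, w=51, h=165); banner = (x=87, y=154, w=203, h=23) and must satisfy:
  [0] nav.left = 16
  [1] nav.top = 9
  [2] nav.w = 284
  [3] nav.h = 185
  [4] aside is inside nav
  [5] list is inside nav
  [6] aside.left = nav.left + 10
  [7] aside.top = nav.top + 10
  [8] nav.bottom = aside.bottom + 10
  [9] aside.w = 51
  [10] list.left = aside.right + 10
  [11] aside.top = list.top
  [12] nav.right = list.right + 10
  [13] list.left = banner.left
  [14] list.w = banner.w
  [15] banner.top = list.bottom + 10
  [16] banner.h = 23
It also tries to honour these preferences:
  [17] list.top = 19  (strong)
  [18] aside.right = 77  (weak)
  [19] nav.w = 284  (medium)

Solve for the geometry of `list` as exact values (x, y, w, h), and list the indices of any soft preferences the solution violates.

list = (x=87, y=19, w=203, h=125)
violated soft preferences: none

1. list.x = 87  [list.left = aside.right + 10]
2. list.y = 19  [aside.top = list.top]
3. list.w = 203  [nav.right = list.right + 10]
4. list.h = 125  [banner.top = list.bottom + 10]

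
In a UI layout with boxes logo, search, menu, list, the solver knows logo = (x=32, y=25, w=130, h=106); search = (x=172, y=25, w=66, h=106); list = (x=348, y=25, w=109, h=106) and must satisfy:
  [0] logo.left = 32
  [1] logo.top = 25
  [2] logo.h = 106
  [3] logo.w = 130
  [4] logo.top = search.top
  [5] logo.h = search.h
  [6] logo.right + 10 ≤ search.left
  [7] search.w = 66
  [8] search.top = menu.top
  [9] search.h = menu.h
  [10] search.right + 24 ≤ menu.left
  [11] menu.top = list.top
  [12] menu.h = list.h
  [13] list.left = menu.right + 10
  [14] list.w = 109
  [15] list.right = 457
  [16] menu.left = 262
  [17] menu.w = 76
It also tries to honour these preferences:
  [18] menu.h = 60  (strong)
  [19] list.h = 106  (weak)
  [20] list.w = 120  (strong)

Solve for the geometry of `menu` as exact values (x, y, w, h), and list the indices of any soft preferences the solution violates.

1. menu.y = 25  [search.top = menu.top]
2. menu.h = 106  [search.h = menu.h]
3. menu.x = 262  [menu.left = 262]
4. menu.w = 76  [menu.w = 76]

menu = (x=262, y=25, w=76, h=106)
violated soft preferences: 18, 20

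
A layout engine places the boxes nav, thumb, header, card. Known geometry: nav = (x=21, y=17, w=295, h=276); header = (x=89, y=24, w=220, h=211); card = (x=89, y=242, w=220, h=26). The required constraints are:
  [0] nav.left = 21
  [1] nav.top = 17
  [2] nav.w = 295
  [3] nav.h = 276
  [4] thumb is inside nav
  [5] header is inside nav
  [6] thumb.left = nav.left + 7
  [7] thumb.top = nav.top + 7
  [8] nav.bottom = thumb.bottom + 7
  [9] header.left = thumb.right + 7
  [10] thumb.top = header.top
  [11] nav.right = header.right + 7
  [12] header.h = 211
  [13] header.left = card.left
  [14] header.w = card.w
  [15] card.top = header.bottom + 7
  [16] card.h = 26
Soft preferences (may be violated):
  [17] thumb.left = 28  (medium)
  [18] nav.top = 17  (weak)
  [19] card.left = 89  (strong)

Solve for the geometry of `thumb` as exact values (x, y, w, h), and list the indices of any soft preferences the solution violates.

1. thumb.x = 28  [thumb.left = nav.left + 7]
2. thumb.y = 24  [thumb.top = nav.top + 7]
3. thumb.h = 262  [nav.bottom = thumb.bottom + 7]
4. thumb.w = 54  [header.left = thumb.right + 7]

thumb = (x=28, y=24, w=54, h=262)
violated soft preferences: none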